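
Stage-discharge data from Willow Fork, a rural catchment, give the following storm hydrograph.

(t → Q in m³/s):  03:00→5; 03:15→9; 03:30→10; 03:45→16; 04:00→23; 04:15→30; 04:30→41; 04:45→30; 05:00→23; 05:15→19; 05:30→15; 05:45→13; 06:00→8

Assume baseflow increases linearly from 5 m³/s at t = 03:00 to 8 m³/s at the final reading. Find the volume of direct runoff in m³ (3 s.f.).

Direct-runoff ordinates (Q − Q_b): 0.00, 3.75, 4.50, 10.25, 17.00, 23.75, 34.50, 23.25, 16.00, 11.75, 7.50, 5.25, 0.00 m³/s.
ΣQ_DR = 157.5 m³/s.
With Δt = 0.25 h = 900 s, V = ΣQ_DR · Δt = 157.5 × 900 = 1.42 × 10^5 m³.

V ≈ 1.42 × 10^5 m³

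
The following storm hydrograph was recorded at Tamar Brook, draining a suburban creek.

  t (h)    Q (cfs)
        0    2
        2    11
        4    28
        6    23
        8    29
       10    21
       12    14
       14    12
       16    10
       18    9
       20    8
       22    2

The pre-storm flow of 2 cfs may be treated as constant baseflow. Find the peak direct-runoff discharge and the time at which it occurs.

Q_p = 27.0 cfs at t = 8 h

Subtracting baseflow gives direct-runoff ordinates: 0.0, 9.0, 26.0, 21.0, 27.0, 19.0, 12.0, 10.0, 8.0, 7.0, 6.0, 0.0 cfs.
The maximum is 27.0 cfs, occurring at the reading for t = 8 h.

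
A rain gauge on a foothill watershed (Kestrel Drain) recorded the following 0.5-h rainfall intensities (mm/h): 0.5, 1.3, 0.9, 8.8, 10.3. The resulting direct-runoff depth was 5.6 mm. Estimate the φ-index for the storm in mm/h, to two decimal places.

Only the 2 blocks with intensity above φ contribute runoff: 8.8, 10.3 mm/h.
Σ(I−φ)·Δt = d  ⇒  (8.8+10.3 − 2φ)·0.5 = 5.6
φ = (19.10 − 5.6/0.5) / 2 = 3.95 mm/h.

φ ≈ 3.95 mm/h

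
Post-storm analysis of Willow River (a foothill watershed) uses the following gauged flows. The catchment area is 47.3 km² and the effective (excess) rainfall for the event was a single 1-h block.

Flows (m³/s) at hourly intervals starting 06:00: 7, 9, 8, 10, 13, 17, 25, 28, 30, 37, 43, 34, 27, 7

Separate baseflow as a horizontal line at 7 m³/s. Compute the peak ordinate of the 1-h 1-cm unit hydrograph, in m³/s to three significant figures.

Direct runoff: 0.0, 2.0, 1.0, 3.0, 6.0, 10.0, 18.0, 21.0, 23.0, 30.0, 36.0, 27.0, 20.0, 0.0 m³/s; ΣQ_DR = 197.0 m³/s, peak = 36.0 m³/s.
Runoff depth d = ΣQ_DR·Δt / A = 197.0 × 3600 / (47.3 km²) = 14.99 mm.
The 1-cm UH is the DRH scaled by (10 mm)/d, so U_p = 36.0 × 10/14.99 = 24.0 m³/s.

U_p ≈ 24.0 m³/s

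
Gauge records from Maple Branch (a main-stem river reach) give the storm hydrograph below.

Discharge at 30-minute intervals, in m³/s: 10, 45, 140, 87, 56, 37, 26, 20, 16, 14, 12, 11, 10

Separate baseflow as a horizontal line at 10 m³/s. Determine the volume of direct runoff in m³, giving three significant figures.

Direct-runoff ordinates (Q − Q_b): 0.0, 35.0, 130.0, 77.0, 46.0, 27.0, 16.0, 10.0, 6.0, 4.0, 2.0, 1.0, 0.0 m³/s.
ΣQ_DR = 354.0 m³/s.
With Δt = 0.5 h = 1800 s, V = ΣQ_DR · Δt = 354.0 × 1800 = 6.37 × 10^5 m³.

V ≈ 6.37 × 10^5 m³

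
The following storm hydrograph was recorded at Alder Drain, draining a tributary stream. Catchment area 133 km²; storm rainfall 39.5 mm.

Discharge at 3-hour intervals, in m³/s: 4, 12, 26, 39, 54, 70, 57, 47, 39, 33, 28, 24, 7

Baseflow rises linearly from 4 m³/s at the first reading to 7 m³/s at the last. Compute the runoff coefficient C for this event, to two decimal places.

ΣQ_DR = 368.5 m³/s; V = ΣQ_DR·Δt = 3.980 × 10^6 m³.
Runoff depth d = V / A = 29.92 mm.
C = d / P = 29.92 / 39.5 = 0.76.

C ≈ 0.76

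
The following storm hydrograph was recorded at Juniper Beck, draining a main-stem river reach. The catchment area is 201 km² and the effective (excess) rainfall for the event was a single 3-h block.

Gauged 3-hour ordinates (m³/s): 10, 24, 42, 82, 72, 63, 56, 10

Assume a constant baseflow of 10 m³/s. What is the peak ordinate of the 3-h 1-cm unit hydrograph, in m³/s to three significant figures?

Direct runoff: 0.0, 14.0, 32.0, 72.0, 62.0, 53.0, 46.0, 0.0 m³/s; ΣQ_DR = 279.0 m³/s, peak = 72.0 m³/s.
Runoff depth d = ΣQ_DR·Δt / A = 279.0 × 10800 / (201 km²) = 14.99 mm.
The 1-cm UH is the DRH scaled by (10 mm)/d, so U_p = 72.0 × 10/14.99 = 48.0 m³/s.

U_p ≈ 48.0 m³/s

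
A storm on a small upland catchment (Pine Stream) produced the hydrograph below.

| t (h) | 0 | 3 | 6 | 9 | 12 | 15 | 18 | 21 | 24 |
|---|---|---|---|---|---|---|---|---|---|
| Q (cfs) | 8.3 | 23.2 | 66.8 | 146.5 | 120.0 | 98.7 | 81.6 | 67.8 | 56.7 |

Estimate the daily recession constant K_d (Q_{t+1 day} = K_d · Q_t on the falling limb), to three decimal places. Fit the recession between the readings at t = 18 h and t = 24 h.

Between t = 18 h and t = 24 h the flow falls from 81.6 to 56.7 cfs over 2×3 h = 6 h.
Per-interval ratio K = (56.7/81.6)^(1/2) = 0.8336; K_d = K^(24/3) = 0.233.

K_d ≈ 0.233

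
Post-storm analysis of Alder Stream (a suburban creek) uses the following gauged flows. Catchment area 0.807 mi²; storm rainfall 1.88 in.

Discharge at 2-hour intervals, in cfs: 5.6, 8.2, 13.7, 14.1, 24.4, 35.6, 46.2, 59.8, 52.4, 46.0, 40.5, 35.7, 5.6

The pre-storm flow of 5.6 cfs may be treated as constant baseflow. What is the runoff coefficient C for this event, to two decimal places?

ΣQ_DR = 315.0 cfs; V = ΣQ_DR·Δt = 2.268 × 10^6 ft³.
Runoff depth d = V / A = 1.210 in.
C = d / P = 1.210 / 1.88 = 0.64.

C ≈ 0.64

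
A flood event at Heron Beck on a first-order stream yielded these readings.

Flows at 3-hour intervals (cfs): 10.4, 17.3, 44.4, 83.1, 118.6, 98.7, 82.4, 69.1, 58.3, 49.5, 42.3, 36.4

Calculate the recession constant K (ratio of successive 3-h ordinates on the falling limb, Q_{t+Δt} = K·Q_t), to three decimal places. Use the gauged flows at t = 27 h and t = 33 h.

K ≈ 0.858

Using the recession-limb readings at t = 27 h and t = 33 h: Q falls from 49.5 to 36.4 cfs over 2 intervals.
K = (Q₂/Q₁)^(1/2) = (36.4/49.5)^(1/2) = 0.858.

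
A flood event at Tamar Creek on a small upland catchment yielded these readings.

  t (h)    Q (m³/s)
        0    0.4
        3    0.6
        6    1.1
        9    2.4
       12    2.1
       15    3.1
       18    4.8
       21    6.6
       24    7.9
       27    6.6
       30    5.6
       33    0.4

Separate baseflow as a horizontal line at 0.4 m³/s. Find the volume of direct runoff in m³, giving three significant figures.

V ≈ 3.97 × 10^5 m³

Direct-runoff ordinates (Q − Q_b): 0.0, 0.2, 0.7, 2.0, 1.7, 2.7, 4.4, 6.2, 7.5, 6.2, 5.2, 0.0 m³/s.
ΣQ_DR = 36.80 m³/s.
With Δt = 3 h = 10800 s, V = ΣQ_DR · Δt = 36.80 × 10800 = 3.97 × 10^5 m³.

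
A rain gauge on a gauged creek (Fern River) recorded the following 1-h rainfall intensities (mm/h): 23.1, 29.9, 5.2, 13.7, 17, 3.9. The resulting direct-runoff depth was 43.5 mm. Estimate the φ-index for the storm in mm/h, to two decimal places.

φ ≈ 10.05 mm/h

Only the 4 blocks with intensity above φ contribute runoff: 23.1, 29.9, 13.7, 17 mm/h.
Σ(I−φ)·Δt = d  ⇒  (23.1+29.9+13.7+17 − 4φ)·1 = 43.5
φ = (83.70 − 43.5/1) / 4 = 10.05 mm/h.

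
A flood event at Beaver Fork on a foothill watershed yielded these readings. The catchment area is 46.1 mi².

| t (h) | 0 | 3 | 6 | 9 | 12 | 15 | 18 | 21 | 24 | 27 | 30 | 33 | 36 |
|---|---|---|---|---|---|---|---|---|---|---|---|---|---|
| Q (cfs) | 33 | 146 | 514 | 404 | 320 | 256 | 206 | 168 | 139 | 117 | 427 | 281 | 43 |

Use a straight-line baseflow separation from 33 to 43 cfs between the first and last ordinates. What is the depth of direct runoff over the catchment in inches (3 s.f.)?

Direct runoff: 0.00, 112.17, 479.33, 368.50, 283.67, 218.83, 168.00, 129.17, 99.33, 76.50, 385.67, 238.83, 0.00 cfs; ΣQ_DR = 2560 cfs.
V = ΣQ_DR · Δt = 2560 × 10800 s = 2.765 × 10^7 ft³.
Over A = 46.1 mi², depth = V / A = 0.258 in.

d ≈ 0.258 in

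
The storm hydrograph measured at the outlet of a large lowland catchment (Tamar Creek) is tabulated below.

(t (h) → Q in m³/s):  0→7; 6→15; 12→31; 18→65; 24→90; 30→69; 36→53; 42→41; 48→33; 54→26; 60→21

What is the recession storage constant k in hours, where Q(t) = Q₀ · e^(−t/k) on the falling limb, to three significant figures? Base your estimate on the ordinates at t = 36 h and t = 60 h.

k ≈ 25.9 h

On the falling limb, Q drops from 53 to 21 m³/s between t = 36 h and t = 60 h (Δt = 24 h).
k = −Δt / ln(Q₂/Q₁) = −24 / ln(21/53) = 25.9 h.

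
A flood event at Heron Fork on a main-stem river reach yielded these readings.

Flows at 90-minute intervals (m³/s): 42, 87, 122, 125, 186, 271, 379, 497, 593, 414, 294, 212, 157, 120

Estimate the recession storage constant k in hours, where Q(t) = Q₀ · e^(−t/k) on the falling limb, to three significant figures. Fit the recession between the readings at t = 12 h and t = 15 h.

On the falling limb, Q drops from 593 to 294 m³/s between t = 12 h and t = 15 h (Δt = 3 h).
k = −Δt / ln(Q₂/Q₁) = −3 / ln(294/593) = 4.28 h.

k ≈ 4.28 h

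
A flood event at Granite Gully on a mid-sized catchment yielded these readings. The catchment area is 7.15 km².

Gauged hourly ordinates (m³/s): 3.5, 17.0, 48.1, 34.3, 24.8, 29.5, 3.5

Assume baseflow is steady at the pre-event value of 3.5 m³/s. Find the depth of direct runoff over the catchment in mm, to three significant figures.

Direct runoff: 0.0, 13.5, 44.6, 30.8, 21.3, 26.0, 0.0 m³/s; ΣQ_DR = 136.2 m³/s.
V = ΣQ_DR · Δt = 136.2 × 3600 s = 4.903 × 10^5 m³.
Over A = 7.15 km², depth = V / A = 68.6 mm.

d ≈ 68.6 mm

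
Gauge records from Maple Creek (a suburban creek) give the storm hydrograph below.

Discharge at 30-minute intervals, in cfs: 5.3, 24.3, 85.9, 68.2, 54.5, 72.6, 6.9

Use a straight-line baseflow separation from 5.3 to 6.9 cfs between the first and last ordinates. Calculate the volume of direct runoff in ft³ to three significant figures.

Direct-runoff ordinates (Q − Q_b): 0.00, 18.73, 80.07, 62.10, 48.13, 65.97, 0.00 cfs.
ΣQ_DR = 275.0 cfs.
With Δt = 0.5 h = 1800 s, V = ΣQ_DR · Δt = 275.0 × 1800 = 4.95 × 10^5 ft³.

V ≈ 4.95 × 10^5 ft³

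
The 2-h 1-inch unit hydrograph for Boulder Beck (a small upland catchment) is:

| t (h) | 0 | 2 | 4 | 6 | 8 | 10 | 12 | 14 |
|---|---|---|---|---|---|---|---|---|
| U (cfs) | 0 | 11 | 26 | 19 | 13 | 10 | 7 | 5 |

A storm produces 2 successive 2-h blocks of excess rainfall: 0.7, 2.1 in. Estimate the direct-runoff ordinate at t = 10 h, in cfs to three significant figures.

By discrete convolution, Q_j = Σ (P_i / 1 in) · U_{j−i}.
At t = 10 h (j=5): Q = (0.7/1)·10 + (2.1/1)·13 = 34.3 cfs.

Q ≈ 34.3 cfs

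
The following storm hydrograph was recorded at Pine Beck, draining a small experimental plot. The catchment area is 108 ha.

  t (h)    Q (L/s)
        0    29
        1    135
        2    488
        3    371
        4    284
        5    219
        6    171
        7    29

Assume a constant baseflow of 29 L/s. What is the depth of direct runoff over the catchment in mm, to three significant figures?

Direct runoff: 0.0, 106.0, 459.0, 342.0, 255.0, 190.0, 142.0, 0.0 L/s; ΣQ_DR = 1494 L/s.
V = ΣQ_DR · Δt = 1494 × 3600 s = 5.378 × 10^6 L.
Over A = 108 ha, depth = V / A = 4.98 mm.

d ≈ 4.98 mm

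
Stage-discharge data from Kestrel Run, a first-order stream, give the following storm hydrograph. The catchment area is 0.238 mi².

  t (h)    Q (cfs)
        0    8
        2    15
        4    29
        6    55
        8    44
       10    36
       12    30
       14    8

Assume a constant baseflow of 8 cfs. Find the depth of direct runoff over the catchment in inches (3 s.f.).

d ≈ 2.10 in

Direct runoff: 0.0, 7.0, 21.0, 47.0, 36.0, 28.0, 22.0, 0.0 cfs; ΣQ_DR = 161.0 cfs.
V = ΣQ_DR · Δt = 161.0 × 7200 s = 1.159 × 10^6 ft³.
Over A = 0.238 mi², depth = V / A = 2.10 in.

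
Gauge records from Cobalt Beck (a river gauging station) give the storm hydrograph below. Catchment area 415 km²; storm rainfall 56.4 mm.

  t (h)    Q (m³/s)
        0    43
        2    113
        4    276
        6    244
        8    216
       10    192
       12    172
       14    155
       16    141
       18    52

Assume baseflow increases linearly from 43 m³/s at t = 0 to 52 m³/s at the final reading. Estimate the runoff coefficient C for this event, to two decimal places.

ΣQ_DR = 1129 m³/s; V = ΣQ_DR·Δt = 8.129 × 10^6 m³.
Runoff depth d = V / A = 19.59 mm.
C = d / P = 19.59 / 56.4 = 0.35.

C ≈ 0.35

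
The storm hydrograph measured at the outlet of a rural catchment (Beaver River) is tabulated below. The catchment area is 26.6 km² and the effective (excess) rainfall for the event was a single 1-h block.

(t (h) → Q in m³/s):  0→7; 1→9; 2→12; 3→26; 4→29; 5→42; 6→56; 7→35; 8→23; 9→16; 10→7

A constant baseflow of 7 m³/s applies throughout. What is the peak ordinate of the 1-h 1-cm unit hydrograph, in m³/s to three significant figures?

U_p ≈ 19.6 m³/s

Direct runoff: 0.0, 2.0, 5.0, 19.0, 22.0, 35.0, 49.0, 28.0, 16.0, 9.0, 0.0 m³/s; ΣQ_DR = 185.0 m³/s, peak = 49.0 m³/s.
Runoff depth d = ΣQ_DR·Δt / A = 185.0 × 3600 / (26.6 km²) = 25.04 mm.
The 1-cm UH is the DRH scaled by (10 mm)/d, so U_p = 49.0 × 10/25.04 = 19.6 m³/s.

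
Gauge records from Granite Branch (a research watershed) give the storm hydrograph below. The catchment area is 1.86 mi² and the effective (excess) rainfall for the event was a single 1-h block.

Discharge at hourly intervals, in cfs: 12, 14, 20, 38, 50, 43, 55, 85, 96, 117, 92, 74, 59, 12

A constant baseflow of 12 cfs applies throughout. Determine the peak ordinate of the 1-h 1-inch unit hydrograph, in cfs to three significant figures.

U_p ≈ 210 cfs

Direct runoff: 0.0, 2.0, 8.0, 26.0, 38.0, 31.0, 43.0, 73.0, 84.0, 105.0, 80.0, 62.0, 47.0, 0.0 cfs; ΣQ_DR = 599.0 cfs, peak = 105.0 cfs.
Runoff depth d = ΣQ_DR·Δt / A = 599.0 × 3600 / (1.86 mi²) = 0.4990 in.
The 1-inch UH is the DRH scaled by (1 in)/d, so U_p = 105.0 × 1/0.4990 = 210 cfs.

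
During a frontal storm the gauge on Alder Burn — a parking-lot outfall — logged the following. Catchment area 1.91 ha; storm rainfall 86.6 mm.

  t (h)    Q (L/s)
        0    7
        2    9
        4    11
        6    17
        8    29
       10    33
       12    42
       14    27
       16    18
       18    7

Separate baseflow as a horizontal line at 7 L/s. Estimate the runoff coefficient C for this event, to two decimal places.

C ≈ 0.57

ΣQ_DR = 130.0 L/s; V = ΣQ_DR·Δt = 9.360 × 10^5 L.
Runoff depth d = V / A = 49.01 mm.
C = d / P = 49.01 / 86.6 = 0.57.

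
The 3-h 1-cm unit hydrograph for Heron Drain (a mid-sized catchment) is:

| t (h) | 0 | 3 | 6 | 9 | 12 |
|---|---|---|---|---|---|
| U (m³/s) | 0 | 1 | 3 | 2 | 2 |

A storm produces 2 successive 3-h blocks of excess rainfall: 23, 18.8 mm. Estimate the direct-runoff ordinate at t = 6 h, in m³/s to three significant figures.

By discrete convolution, Q_j = Σ (P_i / 10 mm) · U_{j−i}.
At t = 6 h (j=2): Q = (23/10)·3 + (18.8/10)·1 = 8.78 m³/s.

Q ≈ 8.78 m³/s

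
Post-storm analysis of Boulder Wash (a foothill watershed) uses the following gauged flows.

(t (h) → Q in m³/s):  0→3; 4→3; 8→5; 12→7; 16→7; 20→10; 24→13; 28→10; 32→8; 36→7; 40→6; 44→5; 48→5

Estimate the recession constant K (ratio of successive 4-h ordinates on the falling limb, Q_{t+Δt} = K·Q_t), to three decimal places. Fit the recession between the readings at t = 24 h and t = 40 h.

Using the recession-limb readings at t = 24 h and t = 40 h: Q falls from 13 to 6 m³/s over 4 intervals.
K = (Q₂/Q₁)^(1/4) = (6/13)^(1/4) = 0.824.

K ≈ 0.824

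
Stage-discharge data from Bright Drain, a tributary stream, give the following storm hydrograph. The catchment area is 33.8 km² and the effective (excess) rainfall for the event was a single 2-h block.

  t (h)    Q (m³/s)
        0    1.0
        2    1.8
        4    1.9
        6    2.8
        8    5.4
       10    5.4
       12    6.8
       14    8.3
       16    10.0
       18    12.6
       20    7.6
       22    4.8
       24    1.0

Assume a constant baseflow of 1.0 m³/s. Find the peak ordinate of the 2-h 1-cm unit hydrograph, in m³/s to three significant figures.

U_p ≈ 9.66 m³/s

Direct runoff: 0.0, 0.8, 0.9, 1.8, 4.4, 4.4, 5.8, 7.3, 9.0, 11.6, 6.6, 3.8, 0.0 m³/s; ΣQ_DR = 56.40 m³/s, peak = 11.6 m³/s.
Runoff depth d = ΣQ_DR·Δt / A = 56.40 × 7200 / (33.8 km²) = 12.01 mm.
The 1-cm UH is the DRH scaled by (10 mm)/d, so U_p = 11.6 × 10/12.01 = 9.66 m³/s.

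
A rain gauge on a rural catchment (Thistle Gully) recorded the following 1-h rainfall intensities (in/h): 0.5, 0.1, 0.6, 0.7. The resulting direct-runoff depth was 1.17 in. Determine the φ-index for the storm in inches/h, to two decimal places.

Only the 3 blocks with intensity above φ contribute runoff: 0.5, 0.6, 0.7 in/h.
Σ(I−φ)·Δt = d  ⇒  (0.5+0.6+0.7 − 3φ)·1 = 1.17
φ = (1.800 − 1.17/1) / 3 = 0.21 in/h.

φ ≈ 0.21 in/h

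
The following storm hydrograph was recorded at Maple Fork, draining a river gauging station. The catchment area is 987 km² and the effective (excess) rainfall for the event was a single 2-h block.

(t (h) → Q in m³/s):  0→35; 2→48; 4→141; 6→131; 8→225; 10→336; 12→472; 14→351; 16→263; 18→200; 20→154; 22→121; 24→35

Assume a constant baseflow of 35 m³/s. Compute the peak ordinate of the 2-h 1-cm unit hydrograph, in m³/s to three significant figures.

U_p ≈ 291 m³/s

Direct runoff: 0.0, 13.0, 106.0, 96.0, 190.0, 301.0, 437.0, 316.0, 228.0, 165.0, 119.0, 86.0, 0.0 m³/s; ΣQ_DR = 2057 m³/s, peak = 437.0 m³/s.
Runoff depth d = ΣQ_DR·Δt / A = 2057 × 7200 / (987 km²) = 15.01 mm.
The 1-cm UH is the DRH scaled by (10 mm)/d, so U_p = 437.0 × 10/15.01 = 291 m³/s.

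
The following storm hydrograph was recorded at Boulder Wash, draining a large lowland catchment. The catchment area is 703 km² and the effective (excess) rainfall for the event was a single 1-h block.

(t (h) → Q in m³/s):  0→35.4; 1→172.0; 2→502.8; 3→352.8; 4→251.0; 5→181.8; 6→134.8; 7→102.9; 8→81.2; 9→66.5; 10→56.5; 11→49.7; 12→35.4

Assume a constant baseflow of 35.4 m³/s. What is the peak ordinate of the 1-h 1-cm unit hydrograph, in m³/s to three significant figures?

Direct runoff: 0.0, 136.6, 467.4, 317.4, 215.6, 146.4, 99.4, 67.5, 45.8, 31.1, 21.1, 14.3, 0.0 m³/s; ΣQ_DR = 1563 m³/s, peak = 467.4 m³/s.
Runoff depth d = ΣQ_DR·Δt / A = 1563 × 3600 / (703 km²) = 8.002 mm.
The 1-cm UH is the DRH scaled by (10 mm)/d, so U_p = 467.4 × 10/8.002 = 584 m³/s.

U_p ≈ 584 m³/s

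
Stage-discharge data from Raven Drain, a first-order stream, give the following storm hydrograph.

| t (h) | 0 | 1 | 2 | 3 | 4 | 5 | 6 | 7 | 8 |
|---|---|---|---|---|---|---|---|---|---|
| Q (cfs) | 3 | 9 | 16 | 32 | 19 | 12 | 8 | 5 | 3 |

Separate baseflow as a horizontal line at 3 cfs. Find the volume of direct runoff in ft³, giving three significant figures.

V ≈ 2.88 × 10^5 ft³

Direct-runoff ordinates (Q − Q_b): 0.0, 6.0, 13.0, 29.0, 16.0, 9.0, 5.0, 2.0, 0.0 cfs.
ΣQ_DR = 80.00 cfs.
With Δt = 1 h = 3600 s, V = ΣQ_DR · Δt = 80.00 × 3600 = 2.88 × 10^5 ft³.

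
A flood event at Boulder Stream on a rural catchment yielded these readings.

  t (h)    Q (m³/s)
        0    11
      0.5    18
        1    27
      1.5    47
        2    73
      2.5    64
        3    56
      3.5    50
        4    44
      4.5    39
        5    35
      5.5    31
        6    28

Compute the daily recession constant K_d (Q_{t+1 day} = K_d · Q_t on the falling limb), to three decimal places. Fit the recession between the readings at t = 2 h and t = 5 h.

Between t = 2 h and t = 5 h the flow falls from 73 to 35 m³/s over 6×0.5 h = 3 h.
Per-interval ratio K = (35/73)^(1/6) = 0.8847; K_d = K^(24/0.5) = 0.003.

K_d ≈ 0.003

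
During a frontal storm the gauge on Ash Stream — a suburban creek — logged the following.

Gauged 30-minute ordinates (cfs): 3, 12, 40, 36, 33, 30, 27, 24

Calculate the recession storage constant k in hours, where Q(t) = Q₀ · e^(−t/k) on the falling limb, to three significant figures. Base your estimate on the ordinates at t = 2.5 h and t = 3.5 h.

On the falling limb, Q drops from 30 to 24 cfs between t = 2.5 h and t = 3.5 h (Δt = 1 h).
k = −Δt / ln(Q₂/Q₁) = −1 / ln(24/30) = 4.48 h.

k ≈ 4.48 h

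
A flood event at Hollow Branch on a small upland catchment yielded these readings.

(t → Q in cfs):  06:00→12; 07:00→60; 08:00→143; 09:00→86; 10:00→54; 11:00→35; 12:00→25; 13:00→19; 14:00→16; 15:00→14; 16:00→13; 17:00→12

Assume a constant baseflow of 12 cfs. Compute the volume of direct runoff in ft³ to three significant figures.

V ≈ 1.24 × 10^6 ft³

Direct-runoff ordinates (Q − Q_b): 0.0, 48.0, 131.0, 74.0, 42.0, 23.0, 13.0, 7.0, 4.0, 2.0, 1.0, 0.0 cfs.
ΣQ_DR = 345.0 cfs.
With Δt = 1 h = 3600 s, V = ΣQ_DR · Δt = 345.0 × 3600 = 1.24 × 10^6 ft³.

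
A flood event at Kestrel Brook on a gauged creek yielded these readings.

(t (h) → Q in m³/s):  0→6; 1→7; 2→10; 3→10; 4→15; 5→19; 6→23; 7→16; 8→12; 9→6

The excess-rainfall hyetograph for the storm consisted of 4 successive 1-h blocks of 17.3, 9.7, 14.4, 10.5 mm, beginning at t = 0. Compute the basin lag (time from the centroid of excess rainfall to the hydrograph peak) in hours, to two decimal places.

Centroid of excess rainfall: t_c = Σ P_i·t̄_i / ΣP_i = 1.8487 h (block centres at 0.5, 1.5, 2.5, 3.5 h).
Hydrograph peak occurs at t = 6 h, so basin lag t_L = 6 − 1.8487 = 4.15 h.

t_L ≈ 4.15 h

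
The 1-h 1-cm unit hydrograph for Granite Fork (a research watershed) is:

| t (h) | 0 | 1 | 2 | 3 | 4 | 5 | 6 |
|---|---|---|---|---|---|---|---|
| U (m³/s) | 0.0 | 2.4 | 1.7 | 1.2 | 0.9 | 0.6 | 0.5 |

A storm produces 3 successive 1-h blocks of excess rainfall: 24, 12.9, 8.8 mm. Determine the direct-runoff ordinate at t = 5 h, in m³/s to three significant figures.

Q ≈ 3.66 m³/s

By discrete convolution, Q_j = Σ (P_i / 10 mm) · U_{j−i}.
At t = 5 h (j=5): Q = (24/10)·0.6 + (12.9/10)·0.9 + (8.8/10)·1.2 = 3.66 m³/s.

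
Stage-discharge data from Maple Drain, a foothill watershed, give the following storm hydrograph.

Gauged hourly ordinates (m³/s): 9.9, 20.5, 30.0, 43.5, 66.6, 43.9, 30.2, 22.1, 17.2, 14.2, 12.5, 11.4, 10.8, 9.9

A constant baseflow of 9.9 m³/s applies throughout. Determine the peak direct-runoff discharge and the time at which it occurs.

Subtracting baseflow gives direct-runoff ordinates: 0.0, 10.6, 20.1, 33.6, 56.7, 34.0, 20.3, 12.2, 7.3, 4.3, 2.6, 1.5, 0.9, 0.0 m³/s.
The maximum is 56.7 m³/s, occurring at the reading for t = 4 h.

Q_p = 56.7 m³/s at t = 4 h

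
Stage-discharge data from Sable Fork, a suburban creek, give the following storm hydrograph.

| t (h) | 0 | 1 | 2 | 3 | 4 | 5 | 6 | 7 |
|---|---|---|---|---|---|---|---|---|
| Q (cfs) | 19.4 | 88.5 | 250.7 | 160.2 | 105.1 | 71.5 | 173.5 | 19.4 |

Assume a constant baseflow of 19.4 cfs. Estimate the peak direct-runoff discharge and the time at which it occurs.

Subtracting baseflow gives direct-runoff ordinates: 0.0, 69.1, 231.3, 140.8, 85.7, 52.1, 154.1, 0.0 cfs.
The maximum is 231.3 cfs, occurring at the reading for t = 2 h.

Q_p = 231.3 cfs at t = 2 h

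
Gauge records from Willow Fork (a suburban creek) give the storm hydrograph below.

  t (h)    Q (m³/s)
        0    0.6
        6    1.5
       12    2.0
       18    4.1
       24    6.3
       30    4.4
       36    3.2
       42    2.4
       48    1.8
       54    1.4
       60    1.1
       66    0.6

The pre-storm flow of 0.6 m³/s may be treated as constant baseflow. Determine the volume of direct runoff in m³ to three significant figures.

V ≈ 4.80 × 10^5 m³

Direct-runoff ordinates (Q − Q_b): 0.0, 0.9, 1.4, 3.5, 5.7, 3.8, 2.6, 1.8, 1.2, 0.8, 0.5, 0.0 m³/s.
ΣQ_DR = 22.20 m³/s.
With Δt = 6 h = 21600 s, V = ΣQ_DR · Δt = 22.20 × 21600 = 4.80 × 10^5 m³.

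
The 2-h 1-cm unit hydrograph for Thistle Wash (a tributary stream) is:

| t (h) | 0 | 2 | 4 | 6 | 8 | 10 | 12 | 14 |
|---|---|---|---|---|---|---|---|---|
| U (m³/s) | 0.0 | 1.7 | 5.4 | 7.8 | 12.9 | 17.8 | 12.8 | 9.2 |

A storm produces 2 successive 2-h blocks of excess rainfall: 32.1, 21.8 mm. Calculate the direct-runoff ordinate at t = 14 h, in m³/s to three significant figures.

Q ≈ 57.4 m³/s

By discrete convolution, Q_j = Σ (P_i / 10 mm) · U_{j−i}.
At t = 14 h (j=7): Q = (32.1/10)·9.2 + (21.8/10)·12.8 = 57.4 m³/s.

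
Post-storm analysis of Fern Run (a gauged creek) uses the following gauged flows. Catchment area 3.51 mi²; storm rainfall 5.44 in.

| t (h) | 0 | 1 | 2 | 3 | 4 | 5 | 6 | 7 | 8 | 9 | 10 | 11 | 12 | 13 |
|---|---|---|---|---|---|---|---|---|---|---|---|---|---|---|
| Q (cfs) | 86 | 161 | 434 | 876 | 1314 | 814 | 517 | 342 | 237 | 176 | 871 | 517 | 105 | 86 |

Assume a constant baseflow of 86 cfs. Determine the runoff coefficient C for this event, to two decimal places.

C ≈ 0.43

ΣQ_DR = 5332 cfs; V = ΣQ_DR·Δt = 1.920 × 10^7 ft³.
Runoff depth d = V / A = 2.354 in.
C = d / P = 2.354 / 5.44 = 0.43.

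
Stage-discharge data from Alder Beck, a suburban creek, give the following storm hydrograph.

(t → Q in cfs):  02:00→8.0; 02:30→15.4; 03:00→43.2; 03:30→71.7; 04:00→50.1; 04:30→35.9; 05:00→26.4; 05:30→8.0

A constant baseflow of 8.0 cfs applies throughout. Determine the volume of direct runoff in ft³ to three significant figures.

Direct-runoff ordinates (Q − Q_b): 0.0, 7.4, 35.2, 63.7, 42.1, 27.9, 18.4, 0.0 cfs.
ΣQ_DR = 194.7 cfs.
With Δt = 0.5 h = 1800 s, V = ΣQ_DR · Δt = 194.7 × 1800 = 3.50 × 10^5 ft³.

V ≈ 3.50 × 10^5 ft³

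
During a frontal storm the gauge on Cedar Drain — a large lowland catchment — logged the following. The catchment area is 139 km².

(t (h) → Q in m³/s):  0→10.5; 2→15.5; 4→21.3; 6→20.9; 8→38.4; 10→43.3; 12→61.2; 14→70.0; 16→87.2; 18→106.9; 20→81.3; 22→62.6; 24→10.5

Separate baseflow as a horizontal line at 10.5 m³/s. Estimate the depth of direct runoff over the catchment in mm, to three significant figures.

d ≈ 25.5 mm

Direct runoff: 0.0, 5.0, 10.8, 10.4, 27.9, 32.8, 50.7, 59.5, 76.7, 96.4, 70.8, 52.1, 0.0 m³/s; ΣQ_DR = 493.1 m³/s.
V = ΣQ_DR · Δt = 493.1 × 7200 s = 3.550 × 10^6 m³.
Over A = 139 km², depth = V / A = 25.5 mm.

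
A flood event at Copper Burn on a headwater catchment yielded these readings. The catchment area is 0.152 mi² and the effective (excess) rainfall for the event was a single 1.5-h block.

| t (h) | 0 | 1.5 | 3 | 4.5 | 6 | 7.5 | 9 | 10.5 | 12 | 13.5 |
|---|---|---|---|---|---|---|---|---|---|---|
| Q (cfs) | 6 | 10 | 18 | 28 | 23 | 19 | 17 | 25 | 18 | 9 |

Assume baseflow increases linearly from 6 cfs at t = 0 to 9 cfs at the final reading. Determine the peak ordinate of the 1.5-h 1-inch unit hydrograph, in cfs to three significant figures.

Direct runoff: 0.00, 3.67, 11.33, 21.00, 15.67, 11.33, 9.00, 16.67, 9.33, 0.00 cfs; ΣQ_DR = 98.00 cfs, peak = 21.00 cfs.
Runoff depth d = ΣQ_DR·Δt / A = 98.00 × 5400 / (0.152 mi²) = 1.499 in.
The 1-inch UH is the DRH scaled by (1 in)/d, so U_p = 21.00 × 1/1.499 = 14.0 cfs.

U_p ≈ 14.0 cfs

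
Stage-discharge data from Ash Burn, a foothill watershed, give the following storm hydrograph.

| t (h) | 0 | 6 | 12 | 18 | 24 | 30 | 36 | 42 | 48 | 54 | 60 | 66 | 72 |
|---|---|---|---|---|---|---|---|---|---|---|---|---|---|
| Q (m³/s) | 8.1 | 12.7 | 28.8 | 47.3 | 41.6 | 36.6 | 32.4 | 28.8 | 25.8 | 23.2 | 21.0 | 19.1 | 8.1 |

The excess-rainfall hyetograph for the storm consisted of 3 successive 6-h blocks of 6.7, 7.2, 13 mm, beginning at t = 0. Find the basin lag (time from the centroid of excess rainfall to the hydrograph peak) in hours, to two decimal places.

Centroid of excess rainfall: t_c = Σ P_i·t̄_i / ΣP_i = 10.4052 h (block centres at 3, 9, 15 h).
Hydrograph peak occurs at t = 18 h, so basin lag t_L = 18 − 10.4052 = 7.59 h.

t_L ≈ 7.59 h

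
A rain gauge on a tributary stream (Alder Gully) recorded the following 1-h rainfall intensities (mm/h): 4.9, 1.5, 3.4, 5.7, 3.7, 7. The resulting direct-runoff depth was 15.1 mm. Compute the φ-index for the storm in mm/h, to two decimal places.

φ ≈ 1.92 mm/h

Only the 5 blocks with intensity above φ contribute runoff: 4.9, 3.4, 5.7, 3.7, 7 mm/h.
Σ(I−φ)·Δt = d  ⇒  (4.9+3.4+5.7+3.7+7 − 5φ)·1 = 15.1
φ = (24.70 − 15.1/1) / 5 = 1.92 mm/h.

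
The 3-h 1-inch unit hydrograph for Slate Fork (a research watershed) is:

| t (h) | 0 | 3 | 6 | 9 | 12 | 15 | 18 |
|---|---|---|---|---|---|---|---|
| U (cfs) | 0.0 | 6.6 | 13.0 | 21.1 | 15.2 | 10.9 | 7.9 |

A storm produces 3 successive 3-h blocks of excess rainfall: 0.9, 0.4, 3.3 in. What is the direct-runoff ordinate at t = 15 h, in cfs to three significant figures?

Q ≈ 85.5 cfs

By discrete convolution, Q_j = Σ (P_i / 1 in) · U_{j−i}.
At t = 15 h (j=5): Q = (0.9/1)·10.9 + (0.4/1)·15.2 + (3.3/1)·21.1 = 85.5 cfs.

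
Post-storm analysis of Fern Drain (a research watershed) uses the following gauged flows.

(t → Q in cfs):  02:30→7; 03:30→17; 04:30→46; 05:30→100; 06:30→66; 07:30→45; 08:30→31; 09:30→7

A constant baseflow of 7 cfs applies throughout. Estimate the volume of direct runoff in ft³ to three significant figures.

V ≈ 9.47 × 10^5 ft³

Direct-runoff ordinates (Q − Q_b): 0.0, 10.0, 39.0, 93.0, 59.0, 38.0, 24.0, 0.0 cfs.
ΣQ_DR = 263.0 cfs.
With Δt = 1 h = 3600 s, V = ΣQ_DR · Δt = 263.0 × 3600 = 9.47 × 10^5 ft³.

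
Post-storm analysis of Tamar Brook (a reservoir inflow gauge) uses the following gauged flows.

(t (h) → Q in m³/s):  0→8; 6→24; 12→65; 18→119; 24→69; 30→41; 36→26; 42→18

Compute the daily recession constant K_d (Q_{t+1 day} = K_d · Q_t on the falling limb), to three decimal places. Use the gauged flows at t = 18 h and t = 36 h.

K_d ≈ 0.132

Between t = 18 h and t = 36 h the flow falls from 119 to 26 m³/s over 3×6 h = 18 h.
Per-interval ratio K = (26/119)^(1/3) = 0.6023; K_d = K^(24/6) = 0.132.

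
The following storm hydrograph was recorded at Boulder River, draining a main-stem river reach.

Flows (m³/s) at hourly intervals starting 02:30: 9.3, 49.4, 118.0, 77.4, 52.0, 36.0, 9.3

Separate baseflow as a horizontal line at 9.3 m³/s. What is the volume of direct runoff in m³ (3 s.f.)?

Direct-runoff ordinates (Q − Q_b): 0.0, 40.1, 108.7, 68.1, 42.7, 26.7, 0.0 m³/s.
ΣQ_DR = 286.3 m³/s.
With Δt = 1 h = 3600 s, V = ΣQ_DR · Δt = 286.3 × 3600 = 1.03 × 10^6 m³.

V ≈ 1.03 × 10^6 m³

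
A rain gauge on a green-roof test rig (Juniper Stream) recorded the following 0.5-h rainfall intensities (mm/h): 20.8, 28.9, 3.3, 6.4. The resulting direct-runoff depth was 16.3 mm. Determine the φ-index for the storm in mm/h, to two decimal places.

φ ≈ 8.55 mm/h

Only the 2 blocks with intensity above φ contribute runoff: 20.8, 28.9 mm/h.
Σ(I−φ)·Δt = d  ⇒  (20.8+28.9 − 2φ)·0.5 = 16.3
φ = (49.70 − 16.3/0.5) / 2 = 8.55 mm/h.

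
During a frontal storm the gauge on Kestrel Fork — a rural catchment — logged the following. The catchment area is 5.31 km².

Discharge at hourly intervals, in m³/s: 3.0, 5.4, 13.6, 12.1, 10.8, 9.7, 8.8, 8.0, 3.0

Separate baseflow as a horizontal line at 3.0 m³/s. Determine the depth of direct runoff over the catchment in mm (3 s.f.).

d ≈ 32.1 mm

Direct runoff: 0.0, 2.4, 10.6, 9.1, 7.8, 6.7, 5.8, 5.0, 0.0 m³/s; ΣQ_DR = 47.40 m³/s.
V = ΣQ_DR · Δt = 47.40 × 3600 s = 1.706 × 10^5 m³.
Over A = 5.31 km², depth = V / A = 32.1 mm.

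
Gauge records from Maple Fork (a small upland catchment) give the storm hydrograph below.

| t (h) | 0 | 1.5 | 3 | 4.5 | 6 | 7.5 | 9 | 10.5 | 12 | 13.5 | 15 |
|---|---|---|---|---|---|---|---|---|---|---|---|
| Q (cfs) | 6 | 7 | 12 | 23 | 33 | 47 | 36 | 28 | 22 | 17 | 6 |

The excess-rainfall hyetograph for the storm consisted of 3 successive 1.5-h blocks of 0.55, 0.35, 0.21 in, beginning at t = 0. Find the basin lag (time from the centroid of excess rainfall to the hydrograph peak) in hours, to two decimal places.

t_L ≈ 5.71 h

Centroid of excess rainfall: t_c = Σ P_i·t̄_i / ΣP_i = 1.7905 h (block centres at 0.75, 2.25, 3.75 h).
Hydrograph peak occurs at t = 7.5 h, so basin lag t_L = 7.5 − 1.7905 = 5.71 h.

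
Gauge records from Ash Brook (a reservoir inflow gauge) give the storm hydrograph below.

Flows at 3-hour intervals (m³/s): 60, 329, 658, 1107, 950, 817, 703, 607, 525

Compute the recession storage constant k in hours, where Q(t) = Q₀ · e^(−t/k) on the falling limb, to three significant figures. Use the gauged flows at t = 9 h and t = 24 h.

k ≈ 20.1 h

On the falling limb, Q drops from 1107 to 525 m³/s between t = 9 h and t = 24 h (Δt = 15 h).
k = −Δt / ln(Q₂/Q₁) = −15 / ln(525/1107) = 20.1 h.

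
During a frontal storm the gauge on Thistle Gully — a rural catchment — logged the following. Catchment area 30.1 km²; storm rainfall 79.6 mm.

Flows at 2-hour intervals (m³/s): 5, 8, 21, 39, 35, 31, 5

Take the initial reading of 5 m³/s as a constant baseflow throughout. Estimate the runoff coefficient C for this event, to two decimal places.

ΣQ_DR = 109.0 m³/s; V = ΣQ_DR·Δt = 7.848 × 10^5 m³.
Runoff depth d = V / A = 26.07 mm.
C = d / P = 26.07 / 79.6 = 0.33.

C ≈ 0.33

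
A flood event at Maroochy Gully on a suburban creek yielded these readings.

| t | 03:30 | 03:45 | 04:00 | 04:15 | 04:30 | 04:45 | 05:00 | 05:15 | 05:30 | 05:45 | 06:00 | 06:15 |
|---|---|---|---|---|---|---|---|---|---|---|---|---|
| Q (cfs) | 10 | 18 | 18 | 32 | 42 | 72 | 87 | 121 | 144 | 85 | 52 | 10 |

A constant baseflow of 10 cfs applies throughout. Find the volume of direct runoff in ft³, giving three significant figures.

V ≈ 5.14 × 10^5 ft³

Direct-runoff ordinates (Q − Q_b): 0.0, 8.0, 8.0, 22.0, 32.0, 62.0, 77.0, 111.0, 134.0, 75.0, 42.0, 0.0 cfs.
ΣQ_DR = 571.0 cfs.
With Δt = 0.25 h = 900 s, V = ΣQ_DR · Δt = 571.0 × 900 = 5.14 × 10^5 ft³.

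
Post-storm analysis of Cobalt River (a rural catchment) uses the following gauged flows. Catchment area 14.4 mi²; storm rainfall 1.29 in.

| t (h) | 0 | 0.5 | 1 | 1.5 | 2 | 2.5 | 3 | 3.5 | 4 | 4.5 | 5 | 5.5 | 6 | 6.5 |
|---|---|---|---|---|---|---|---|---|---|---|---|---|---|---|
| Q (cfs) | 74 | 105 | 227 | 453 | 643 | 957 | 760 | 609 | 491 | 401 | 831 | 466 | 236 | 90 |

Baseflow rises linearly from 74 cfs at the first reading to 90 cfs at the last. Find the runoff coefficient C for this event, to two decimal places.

ΣQ_DR = 5195 cfs; V = ΣQ_DR·Δt = 9.351 × 10^6 ft³.
Runoff depth d = V / A = 0.2795 in.
C = d / P = 0.2795 / 1.29 = 0.22.

C ≈ 0.22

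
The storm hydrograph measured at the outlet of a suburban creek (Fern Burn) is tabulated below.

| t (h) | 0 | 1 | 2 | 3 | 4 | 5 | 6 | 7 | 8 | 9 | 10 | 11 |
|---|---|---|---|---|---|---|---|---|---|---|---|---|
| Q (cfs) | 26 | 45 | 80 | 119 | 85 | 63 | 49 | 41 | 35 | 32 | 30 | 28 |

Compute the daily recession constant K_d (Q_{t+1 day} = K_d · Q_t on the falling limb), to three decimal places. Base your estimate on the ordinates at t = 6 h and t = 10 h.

Between t = 6 h and t = 10 h the flow falls from 49 to 30 cfs over 4×1 h = 4 h.
Per-interval ratio K = (30/49)^(1/4) = 0.8846; K_d = K^(24/1) = 0.053.

K_d ≈ 0.053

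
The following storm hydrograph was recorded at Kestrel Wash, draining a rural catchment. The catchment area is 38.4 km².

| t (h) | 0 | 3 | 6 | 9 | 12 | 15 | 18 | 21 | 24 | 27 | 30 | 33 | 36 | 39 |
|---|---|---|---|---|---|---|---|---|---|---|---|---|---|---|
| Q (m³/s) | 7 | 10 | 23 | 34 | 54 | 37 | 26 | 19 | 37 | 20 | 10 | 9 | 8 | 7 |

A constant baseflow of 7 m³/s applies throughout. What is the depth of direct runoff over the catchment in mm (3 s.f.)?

d ≈ 57.1 mm

Direct runoff: 0.0, 3.0, 16.0, 27.0, 47.0, 30.0, 19.0, 12.0, 30.0, 13.0, 3.0, 2.0, 1.0, 0.0 m³/s; ΣQ_DR = 203.0 m³/s.
V = ΣQ_DR · Δt = 203.0 × 10800 s = 2.192 × 10^6 m³.
Over A = 38.4 km², depth = V / A = 57.1 mm.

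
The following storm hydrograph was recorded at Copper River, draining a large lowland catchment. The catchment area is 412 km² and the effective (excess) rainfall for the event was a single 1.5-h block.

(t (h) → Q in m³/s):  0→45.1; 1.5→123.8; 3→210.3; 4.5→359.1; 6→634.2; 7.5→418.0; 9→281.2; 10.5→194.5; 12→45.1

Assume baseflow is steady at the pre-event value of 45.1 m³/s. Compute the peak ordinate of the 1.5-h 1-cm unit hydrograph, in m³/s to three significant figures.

U_p ≈ 236 m³/s

Direct runoff: 0.0, 78.7, 165.2, 314.0, 589.1, 372.9, 236.1, 149.4, 0.0 m³/s; ΣQ_DR = 1905 m³/s, peak = 589.1 m³/s.
Runoff depth d = ΣQ_DR·Δt / A = 1905 × 5400 / (412 km²) = 24.97 mm.
The 1-cm UH is the DRH scaled by (10 mm)/d, so U_p = 589.1 × 10/24.97 = 236 m³/s.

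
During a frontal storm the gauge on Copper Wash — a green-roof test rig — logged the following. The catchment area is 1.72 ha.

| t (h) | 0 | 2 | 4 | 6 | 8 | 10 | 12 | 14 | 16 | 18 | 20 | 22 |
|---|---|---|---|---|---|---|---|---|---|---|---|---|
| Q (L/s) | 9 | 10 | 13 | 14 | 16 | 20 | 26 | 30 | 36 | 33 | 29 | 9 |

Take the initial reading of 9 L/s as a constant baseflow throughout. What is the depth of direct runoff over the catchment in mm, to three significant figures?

Direct runoff: 0.0, 1.0, 4.0, 5.0, 7.0, 11.0, 17.0, 21.0, 27.0, 24.0, 20.0, 0.0 L/s; ΣQ_DR = 137.0 L/s.
V = ΣQ_DR · Δt = 137.0 × 7200 s = 9.864 × 10^5 L.
Over A = 1.72 ha, depth = V / A = 57.3 mm.

d ≈ 57.3 mm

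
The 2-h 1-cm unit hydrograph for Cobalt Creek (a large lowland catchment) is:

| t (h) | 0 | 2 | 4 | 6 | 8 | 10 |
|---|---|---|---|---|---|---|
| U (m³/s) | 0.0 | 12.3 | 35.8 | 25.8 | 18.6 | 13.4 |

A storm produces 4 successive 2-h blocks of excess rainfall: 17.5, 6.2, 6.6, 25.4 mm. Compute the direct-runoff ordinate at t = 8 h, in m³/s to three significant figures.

By discrete convolution, Q_j = Σ (P_i / 10 mm) · U_{j−i}.
At t = 8 h (j=4): Q = (17.5/10)·18.6 + (6.2/10)·25.8 + (6.6/10)·35.8 + (25.4/10)·12.3 = 103 m³/s.

Q ≈ 103 m³/s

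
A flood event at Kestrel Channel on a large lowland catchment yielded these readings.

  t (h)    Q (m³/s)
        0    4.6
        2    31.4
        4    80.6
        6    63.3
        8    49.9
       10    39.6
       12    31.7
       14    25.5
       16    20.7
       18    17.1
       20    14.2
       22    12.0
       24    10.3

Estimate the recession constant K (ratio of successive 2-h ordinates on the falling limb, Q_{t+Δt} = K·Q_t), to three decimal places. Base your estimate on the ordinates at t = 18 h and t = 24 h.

Using the recession-limb readings at t = 18 h and t = 24 h: Q falls from 17.1 to 10.3 m³/s over 3 intervals.
K = (Q₂/Q₁)^(1/3) = (10.3/17.1)^(1/3) = 0.845.

K ≈ 0.845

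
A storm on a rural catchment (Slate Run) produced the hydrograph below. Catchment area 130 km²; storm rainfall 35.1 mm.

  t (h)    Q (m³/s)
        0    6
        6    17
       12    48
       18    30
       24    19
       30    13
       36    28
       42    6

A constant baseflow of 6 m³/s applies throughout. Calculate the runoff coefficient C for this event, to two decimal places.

ΣQ_DR = 119.0 m³/s; V = ΣQ_DR·Δt = 2.570 × 10^6 m³.
Runoff depth d = V / A = 19.77 mm.
C = d / P = 19.77 / 35.1 = 0.56.

C ≈ 0.56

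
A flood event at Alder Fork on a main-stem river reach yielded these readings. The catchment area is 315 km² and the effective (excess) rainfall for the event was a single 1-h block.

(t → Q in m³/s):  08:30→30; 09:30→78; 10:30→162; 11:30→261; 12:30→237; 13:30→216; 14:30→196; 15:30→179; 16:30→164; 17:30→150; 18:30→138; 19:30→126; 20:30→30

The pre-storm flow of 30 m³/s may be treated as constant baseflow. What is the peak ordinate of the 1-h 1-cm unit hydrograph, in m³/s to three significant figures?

U_p ≈ 128 m³/s

Direct runoff: 0.0, 48.0, 132.0, 231.0, 207.0, 186.0, 166.0, 149.0, 134.0, 120.0, 108.0, 96.0, 0.0 m³/s; ΣQ_DR = 1577 m³/s, peak = 231.0 m³/s.
Runoff depth d = ΣQ_DR·Δt / A = 1577 × 3600 / (315 km²) = 18.02 mm.
The 1-cm UH is the DRH scaled by (10 mm)/d, so U_p = 231.0 × 10/18.02 = 128 m³/s.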